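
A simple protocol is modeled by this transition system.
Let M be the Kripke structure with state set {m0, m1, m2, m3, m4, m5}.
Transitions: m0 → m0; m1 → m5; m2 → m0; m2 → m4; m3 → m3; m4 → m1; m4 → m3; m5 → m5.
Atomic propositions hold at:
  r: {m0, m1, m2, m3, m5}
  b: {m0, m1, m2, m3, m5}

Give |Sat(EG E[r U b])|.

5

E[r U b]: least fixpoint, start Z0 = Sat(b) = {m0, m1, m2, m3, m5}, add states in Sat(r) with some successor in Z. Already a fixed point.
Sat(E[r U b]) = {m0, m1, m2, m3, m5}
EG E[r U b]: greatest fixpoint, start Z0 = {m0, m1, m2, m3, m5}, keep only states in Sat with some successor in Z. Already a fixed point.
Sat(EG E[r U b]) = {m0, m1, m2, m3, m5}
|Sat(EG E[r U b])| = |{m0, m1, m2, m3, m5}| = 5.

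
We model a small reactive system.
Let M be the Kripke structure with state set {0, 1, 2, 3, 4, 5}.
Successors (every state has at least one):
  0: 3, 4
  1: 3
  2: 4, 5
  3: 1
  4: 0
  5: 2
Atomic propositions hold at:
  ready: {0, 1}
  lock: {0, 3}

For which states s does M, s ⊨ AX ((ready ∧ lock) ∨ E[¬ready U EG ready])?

Sat(ready ∧ lock) = {0}
Sat(¬ready) = {2, 3, 4, 5}
EG ready: greatest fixpoint, start Z0 = {0, 1}, keep only states in Sat with some successor in Z. Z1 = ∅; fixed.
Sat(EG ready) = ∅
E[¬ready U EG ready]: least fixpoint, start Z0 = Sat(EG ready) = ∅, add states in Sat(¬ready) with some successor in Z. Already a fixed point.
Sat(E[¬ready U EG ready]) = ∅
Sat((ready ∧ lock) ∨ E[¬ready U EG ready]) = {0}
Sat(AX ((ready ∧ lock) ∨ E[¬ready U EG ready])) = {s : every successor in {0}} = {4}

{4}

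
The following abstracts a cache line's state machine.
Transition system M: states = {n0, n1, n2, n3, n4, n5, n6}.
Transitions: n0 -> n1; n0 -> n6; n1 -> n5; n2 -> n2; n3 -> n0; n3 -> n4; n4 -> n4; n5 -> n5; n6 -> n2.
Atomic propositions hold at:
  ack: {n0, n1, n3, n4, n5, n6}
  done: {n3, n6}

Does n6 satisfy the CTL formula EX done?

Sat(EX done) = {s : some successor in {n3, n6}} = {n0}
n6 ∉ Sat(EX done) = {n0}, so the formula does not hold at n6.

No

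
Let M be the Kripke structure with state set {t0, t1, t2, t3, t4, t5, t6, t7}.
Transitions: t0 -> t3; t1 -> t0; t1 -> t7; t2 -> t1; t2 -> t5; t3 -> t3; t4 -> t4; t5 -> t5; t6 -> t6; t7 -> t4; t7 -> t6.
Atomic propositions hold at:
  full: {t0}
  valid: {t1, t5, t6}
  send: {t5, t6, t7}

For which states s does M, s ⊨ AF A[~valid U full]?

Sat(~valid) = {t0, t2, t3, t4, t7}
A[~valid U full]: least fixpoint, start Z0 = Sat(full) = {t0}, add states in Sat(~valid) with every successor in Z. Already a fixed point.
Sat(A[~valid U full]) = {t0}
AF A[~valid U full]: least fixpoint, start Z0 = {t0}, add states with every successor in Z. Already a fixed point.
Sat(AF A[~valid U full]) = {t0}

{t0}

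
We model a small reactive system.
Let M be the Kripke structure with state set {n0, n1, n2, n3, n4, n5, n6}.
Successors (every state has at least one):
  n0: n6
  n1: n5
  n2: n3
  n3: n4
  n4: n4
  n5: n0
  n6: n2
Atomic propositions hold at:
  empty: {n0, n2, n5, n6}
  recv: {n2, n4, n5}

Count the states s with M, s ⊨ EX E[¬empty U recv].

Sat(¬empty) = {n1, n3, n4}
E[¬empty U recv]: least fixpoint, start Z0 = Sat(recv) = {n2, n4, n5}, add states in Sat(¬empty) with some successor in Z. Z1 = {n1, n2, n3, n4, n5}; fixed.
Sat(E[¬empty U recv]) = {n1, n2, n3, n4, n5}
Sat(EX E[¬empty U recv]) = {s : some successor in {n1, n2, n3, n4, n5}} = {n1, n2, n3, n4, n6}
|Sat(EX E[¬empty U recv])| = |{n1, n2, n3, n4, n6}| = 5.

5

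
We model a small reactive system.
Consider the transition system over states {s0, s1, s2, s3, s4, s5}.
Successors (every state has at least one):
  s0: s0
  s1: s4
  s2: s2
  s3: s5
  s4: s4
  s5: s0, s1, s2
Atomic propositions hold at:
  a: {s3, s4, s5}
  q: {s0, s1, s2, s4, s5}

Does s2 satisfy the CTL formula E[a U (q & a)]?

No

Sat(q & a) = {s4, s5}
E[a U (q & a)]: least fixpoint, start Z0 = Sat((q & a)) = {s4, s5}, add states in Sat(a) with some successor in Z. Z1 = {s3, s4, s5}; fixed.
Sat(E[a U (q & a)]) = {s3, s4, s5}
s2 ∉ Sat(E[a U (q & a)]) = {s3, s4, s5}, so the formula does not hold at s2.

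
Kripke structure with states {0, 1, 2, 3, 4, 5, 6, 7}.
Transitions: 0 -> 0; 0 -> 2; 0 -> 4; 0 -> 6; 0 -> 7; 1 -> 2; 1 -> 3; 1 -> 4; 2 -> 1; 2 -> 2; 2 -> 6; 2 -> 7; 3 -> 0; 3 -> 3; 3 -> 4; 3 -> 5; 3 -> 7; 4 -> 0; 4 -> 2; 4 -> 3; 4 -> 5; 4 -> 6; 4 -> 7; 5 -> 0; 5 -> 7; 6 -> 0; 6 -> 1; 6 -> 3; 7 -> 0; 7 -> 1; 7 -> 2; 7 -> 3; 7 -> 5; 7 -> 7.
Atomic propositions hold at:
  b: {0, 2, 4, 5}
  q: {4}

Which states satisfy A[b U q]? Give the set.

A[b U q]: least fixpoint, start Z0 = Sat(q) = {4}, add states in Sat(b) with every successor in Z. Already a fixed point.
Sat(A[b U q]) = {4}

{4}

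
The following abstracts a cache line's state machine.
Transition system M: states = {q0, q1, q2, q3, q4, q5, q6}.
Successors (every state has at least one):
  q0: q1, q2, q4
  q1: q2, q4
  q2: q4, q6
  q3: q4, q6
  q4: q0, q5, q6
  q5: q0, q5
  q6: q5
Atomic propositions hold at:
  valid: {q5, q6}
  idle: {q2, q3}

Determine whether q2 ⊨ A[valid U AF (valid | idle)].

Sat(valid | idle) = {q2, q3, q5, q6}
AF (valid | idle): least fixpoint, start Z0 = {q2, q3, q5, q6}, add states with every successor in Z. Already a fixed point.
Sat(AF (valid | idle)) = {q2, q3, q5, q6}
A[valid U AF (valid | idle)]: least fixpoint, start Z0 = Sat(AF (valid | idle)) = {q2, q3, q5, q6}, add states in Sat(valid) with every successor in Z. Already a fixed point.
Sat(A[valid U AF (valid | idle)]) = {q2, q3, q5, q6}
q2 ∈ Sat(A[valid U AF (valid | idle)]) = {q2, q3, q5, q6}, so the formula holds at q2.

Yes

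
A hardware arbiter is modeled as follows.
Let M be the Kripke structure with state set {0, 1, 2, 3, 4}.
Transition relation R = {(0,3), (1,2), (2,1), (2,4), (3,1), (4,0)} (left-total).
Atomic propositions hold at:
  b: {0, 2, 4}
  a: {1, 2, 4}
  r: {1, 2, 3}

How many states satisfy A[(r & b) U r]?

3

Sat(r & b) = {2}
A[(r & b) U r]: least fixpoint, start Z0 = Sat(r) = {1, 2, 3}, add states in Sat(r & b) with every successor in Z. Already a fixed point.
Sat(A[(r & b) U r]) = {1, 2, 3}
|Sat(A[(r & b) U r])| = |{1, 2, 3}| = 3.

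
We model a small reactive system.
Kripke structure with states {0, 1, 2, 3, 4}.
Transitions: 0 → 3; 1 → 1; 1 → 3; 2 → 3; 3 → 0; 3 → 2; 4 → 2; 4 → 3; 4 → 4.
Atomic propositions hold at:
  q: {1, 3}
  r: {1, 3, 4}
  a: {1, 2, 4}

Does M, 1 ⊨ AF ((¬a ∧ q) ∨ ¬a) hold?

Sat(¬a) = {0, 3}
Sat(¬a ∧ q) = {3}
Sat((¬a ∧ q) ∨ ¬a) = {0, 3}
AF ((¬a ∧ q) ∨ ¬a): least fixpoint, start Z0 = {0, 3}, add states with every successor in Z. Z1 = {0, 2, 3}; fixed.
Sat(AF ((¬a ∧ q) ∨ ¬a)) = {0, 2, 3}
1 ∉ Sat(AF ((¬a ∧ q) ∨ ¬a)) = {0, 2, 3}, so the formula does not hold at 1.

No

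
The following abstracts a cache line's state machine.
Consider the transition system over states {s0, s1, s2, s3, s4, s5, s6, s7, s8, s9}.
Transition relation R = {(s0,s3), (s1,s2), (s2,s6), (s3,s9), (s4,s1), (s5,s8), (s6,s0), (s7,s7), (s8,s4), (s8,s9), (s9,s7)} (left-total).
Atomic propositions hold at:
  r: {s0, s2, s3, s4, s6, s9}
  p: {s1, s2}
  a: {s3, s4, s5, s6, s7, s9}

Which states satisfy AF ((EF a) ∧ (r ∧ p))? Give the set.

{s1, s2, s4}

EF a: least fixpoint, start Z0 = {s3, s4, s5, s6, s7, s9}, add states with some successor in Z. Z1 = {s0, s2, s3, s4, s5, s6, s7, s8, s9}; Z2 = {s0, s1, s2, s3, s4, s5, s6, s7, s8, s9}; fixed.
Sat(EF a) = {s0, s1, s2, s3, s4, s5, s6, s7, s8, s9}
Sat(r ∧ p) = {s2}
Sat((EF a) ∧ (r ∧ p)) = {s2}
AF ((EF a) ∧ (r ∧ p)): least fixpoint, start Z0 = {s2}, add states with every successor in Z. Z1 = {s1, s2}; Z2 = {s1, s2, s4}; fixed.
Sat(AF ((EF a) ∧ (r ∧ p))) = {s1, s2, s4}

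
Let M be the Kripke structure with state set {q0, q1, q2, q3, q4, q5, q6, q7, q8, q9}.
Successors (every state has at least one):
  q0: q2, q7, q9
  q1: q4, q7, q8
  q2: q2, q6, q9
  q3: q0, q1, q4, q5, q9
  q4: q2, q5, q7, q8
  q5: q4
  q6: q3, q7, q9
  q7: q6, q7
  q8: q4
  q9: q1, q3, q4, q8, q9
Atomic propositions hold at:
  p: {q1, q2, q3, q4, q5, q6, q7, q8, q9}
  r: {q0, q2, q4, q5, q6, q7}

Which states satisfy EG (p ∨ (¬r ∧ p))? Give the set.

Sat(¬r) = {q1, q3, q8, q9}
Sat(¬r ∧ p) = {q1, q3, q8, q9}
Sat(p ∨ (¬r ∧ p)) = {q1, q2, q3, q4, q5, q6, q7, q8, q9}
EG (p ∨ (¬r ∧ p)): greatest fixpoint, start Z0 = {q1, q2, q3, q4, q5, q6, q7, q8, q9}, keep only states in Sat with some successor in Z. Already a fixed point.
Sat(EG (p ∨ (¬r ∧ p))) = {q1, q2, q3, q4, q5, q6, q7, q8, q9}

{q1, q2, q3, q4, q5, q6, q7, q8, q9}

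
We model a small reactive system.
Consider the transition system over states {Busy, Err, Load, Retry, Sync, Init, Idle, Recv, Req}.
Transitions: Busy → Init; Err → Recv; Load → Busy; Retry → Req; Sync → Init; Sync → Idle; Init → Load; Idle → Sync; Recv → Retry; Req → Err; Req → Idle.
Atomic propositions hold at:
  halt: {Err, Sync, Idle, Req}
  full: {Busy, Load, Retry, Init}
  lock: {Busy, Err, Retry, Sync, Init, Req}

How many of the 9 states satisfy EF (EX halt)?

Sat(EX halt) = {s : some successor in {Err, Sync, Idle, Req}} = {Retry, Sync, Idle, Req}
EF (EX halt): least fixpoint, start Z0 = {Retry, Sync, Idle, Req}, add states with some successor in Z. Z1 = {Retry, Sync, Idle, Recv, Req}; Z2 = {Err, Retry, Sync, Idle, Recv, Req}; fixed.
Sat(EF (EX halt)) = {Err, Retry, Sync, Idle, Recv, Req}
|Sat(EF (EX halt))| = |{Err, Retry, Sync, Idle, Recv, Req}| = 6.

6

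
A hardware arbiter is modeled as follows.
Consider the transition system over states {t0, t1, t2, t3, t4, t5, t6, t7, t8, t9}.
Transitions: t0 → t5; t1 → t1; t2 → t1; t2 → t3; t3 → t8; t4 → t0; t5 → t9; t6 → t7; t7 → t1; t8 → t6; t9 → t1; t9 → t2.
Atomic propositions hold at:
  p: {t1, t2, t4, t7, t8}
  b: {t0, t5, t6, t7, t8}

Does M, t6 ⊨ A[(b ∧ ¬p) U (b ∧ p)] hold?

Sat(¬p) = {t0, t3, t5, t6, t9}
Sat(b ∧ ¬p) = {t0, t5, t6}
Sat(b ∧ p) = {t7, t8}
A[(b ∧ ¬p) U (b ∧ p)]: least fixpoint, start Z0 = Sat((b ∧ p)) = {t7, t8}, add states in Sat(b ∧ ¬p) with every successor in Z. Z1 = {t6, t7, t8}; fixed.
Sat(A[(b ∧ ¬p) U (b ∧ p)]) = {t6, t7, t8}
t6 ∈ Sat(A[(b ∧ ¬p) U (b ∧ p)]) = {t6, t7, t8}, so the formula holds at t6.

Yes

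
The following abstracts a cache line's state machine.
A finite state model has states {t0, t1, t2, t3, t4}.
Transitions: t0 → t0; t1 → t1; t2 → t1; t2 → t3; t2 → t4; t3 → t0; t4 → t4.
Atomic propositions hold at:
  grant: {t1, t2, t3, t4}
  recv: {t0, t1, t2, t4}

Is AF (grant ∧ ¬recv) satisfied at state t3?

Sat(¬recv) = {t3}
Sat(grant ∧ ¬recv) = {t3}
AF (grant ∧ ¬recv): least fixpoint, start Z0 = {t3}, add states with every successor in Z. Already a fixed point.
Sat(AF (grant ∧ ¬recv)) = {t3}
t3 ∈ Sat(AF (grant ∧ ¬recv)) = {t3}, so the formula holds at t3.

Yes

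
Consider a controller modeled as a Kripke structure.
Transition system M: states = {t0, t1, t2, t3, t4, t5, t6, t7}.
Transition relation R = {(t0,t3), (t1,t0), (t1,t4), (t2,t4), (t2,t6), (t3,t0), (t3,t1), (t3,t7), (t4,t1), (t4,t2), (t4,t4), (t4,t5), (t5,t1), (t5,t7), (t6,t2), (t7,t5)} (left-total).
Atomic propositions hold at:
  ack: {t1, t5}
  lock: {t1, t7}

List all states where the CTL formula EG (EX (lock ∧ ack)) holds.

{t4}

Sat(lock ∧ ack) = {t1}
Sat(EX (lock ∧ ack)) = {s : some successor in {t1}} = {t3, t4, t5}
EG (EX (lock ∧ ack)): greatest fixpoint, start Z0 = {t3, t4, t5}, keep only states in Sat with some successor in Z. Z1 = {t4}; fixed.
Sat(EG (EX (lock ∧ ack))) = {t4}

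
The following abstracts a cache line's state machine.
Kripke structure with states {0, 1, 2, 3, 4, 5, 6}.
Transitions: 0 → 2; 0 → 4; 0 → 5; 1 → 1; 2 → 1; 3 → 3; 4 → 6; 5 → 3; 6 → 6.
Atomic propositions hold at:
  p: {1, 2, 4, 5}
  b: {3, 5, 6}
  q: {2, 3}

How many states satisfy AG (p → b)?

3

Sat(p → b) = {0, 3, 5, 6}
AG (p → b): greatest fixpoint, start Z0 = {0, 3, 5, 6}, keep only states in Sat with every successor in Z. Z1 = {3, 5, 6}; fixed.
Sat(AG (p → b)) = {3, 5, 6}
|Sat(AG (p → b))| = |{3, 5, 6}| = 3.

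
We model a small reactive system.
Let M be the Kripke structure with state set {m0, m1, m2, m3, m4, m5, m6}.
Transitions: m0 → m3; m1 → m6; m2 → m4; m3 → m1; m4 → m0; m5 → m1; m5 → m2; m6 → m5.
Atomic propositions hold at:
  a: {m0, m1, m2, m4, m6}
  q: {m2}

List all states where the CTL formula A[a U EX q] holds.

Sat(EX q) = {s : some successor in {m2}} = {m5}
A[a U EX q]: least fixpoint, start Z0 = Sat(EX q) = {m5}, add states in Sat(a) with every successor in Z. Z1 = {m5, m6}; Z2 = {m1, m5, m6}; fixed.
Sat(A[a U EX q]) = {m1, m5, m6}

{m1, m5, m6}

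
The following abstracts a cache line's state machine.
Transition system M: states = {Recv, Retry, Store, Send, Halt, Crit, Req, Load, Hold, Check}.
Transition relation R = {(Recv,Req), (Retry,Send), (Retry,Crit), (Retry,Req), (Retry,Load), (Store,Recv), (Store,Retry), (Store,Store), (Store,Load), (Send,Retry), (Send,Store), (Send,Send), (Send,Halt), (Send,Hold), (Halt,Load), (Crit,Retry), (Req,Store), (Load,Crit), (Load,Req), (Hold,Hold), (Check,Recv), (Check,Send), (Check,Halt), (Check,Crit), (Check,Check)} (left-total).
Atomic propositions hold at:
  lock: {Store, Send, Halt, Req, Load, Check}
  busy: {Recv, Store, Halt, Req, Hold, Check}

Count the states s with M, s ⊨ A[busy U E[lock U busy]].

8

E[lock U busy]: least fixpoint, start Z0 = Sat(busy) = {Recv, Store, Halt, Req, Hold, Check}, add states in Sat(lock) with some successor in Z. Z1 = {Recv, Store, Send, Halt, Req, Load, Hold, Check}; fixed.
Sat(E[lock U busy]) = {Recv, Store, Send, Halt, Req, Load, Hold, Check}
A[busy U E[lock U busy]]: least fixpoint, start Z0 = Sat(E[lock U busy]) = {Recv, Store, Send, Halt, Req, Load, Hold, Check}, add states in Sat(busy) with every successor in Z. Already a fixed point.
Sat(A[busy U E[lock U busy]]) = {Recv, Store, Send, Halt, Req, Load, Hold, Check}
|Sat(A[busy U E[lock U busy]])| = |{Recv, Store, Send, Halt, Req, Load, Hold, Check}| = 8.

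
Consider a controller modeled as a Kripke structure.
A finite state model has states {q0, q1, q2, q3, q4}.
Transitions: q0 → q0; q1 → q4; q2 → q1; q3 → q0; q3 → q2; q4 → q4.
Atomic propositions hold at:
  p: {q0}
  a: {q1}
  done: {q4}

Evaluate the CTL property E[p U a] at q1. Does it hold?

Yes

E[p U a]: least fixpoint, start Z0 = Sat(a) = {q1}, add states in Sat(p) with some successor in Z. Already a fixed point.
Sat(E[p U a]) = {q1}
q1 ∈ Sat(E[p U a]) = {q1}, so the formula holds at q1.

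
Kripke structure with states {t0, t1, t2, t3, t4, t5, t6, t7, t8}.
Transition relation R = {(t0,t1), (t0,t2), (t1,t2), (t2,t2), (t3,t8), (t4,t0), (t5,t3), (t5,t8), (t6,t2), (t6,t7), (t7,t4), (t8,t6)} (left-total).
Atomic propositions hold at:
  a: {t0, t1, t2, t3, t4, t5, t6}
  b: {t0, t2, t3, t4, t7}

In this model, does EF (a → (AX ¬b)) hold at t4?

Sat(¬b) = {t1, t5, t6, t8}
Sat(AX ¬b) = {s : every successor in {t1, t5, t6, t8}} = {t3, t8}
Sat(a → (AX ¬b)) = {t3, t7, t8}
EF (a → (AX ¬b)): least fixpoint, start Z0 = {t3, t7, t8}, add states with some successor in Z. Z1 = {t3, t5, t6, t7, t8}; fixed.
Sat(EF (a → (AX ¬b))) = {t3, t5, t6, t7, t8}
t4 ∉ Sat(EF (a → (AX ¬b))) = {t3, t5, t6, t7, t8}, so the formula does not hold at t4.

No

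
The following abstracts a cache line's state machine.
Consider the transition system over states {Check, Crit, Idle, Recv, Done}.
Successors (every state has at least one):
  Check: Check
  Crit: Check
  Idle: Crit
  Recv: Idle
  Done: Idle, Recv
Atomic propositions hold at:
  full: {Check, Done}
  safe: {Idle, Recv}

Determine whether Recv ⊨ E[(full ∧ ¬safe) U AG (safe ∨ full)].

No

Sat(¬safe) = {Check, Crit, Done}
Sat(full ∧ ¬safe) = {Check, Done}
Sat(safe ∨ full) = {Check, Idle, Recv, Done}
AG (safe ∨ full): greatest fixpoint, start Z0 = {Check, Idle, Recv, Done}, keep only states in Sat with every successor in Z. Z1 = {Check, Recv, Done}; Z2 = {Check}; fixed.
Sat(AG (safe ∨ full)) = {Check}
E[(full ∧ ¬safe) U AG (safe ∨ full)]: least fixpoint, start Z0 = Sat(AG (safe ∨ full)) = {Check}, add states in Sat(full ∧ ¬safe) with some successor in Z. Already a fixed point.
Sat(E[(full ∧ ¬safe) U AG (safe ∨ full)]) = {Check}
Recv ∉ Sat(E[(full ∧ ¬safe) U AG (safe ∨ full)]) = {Check}, so the formula does not hold at Recv.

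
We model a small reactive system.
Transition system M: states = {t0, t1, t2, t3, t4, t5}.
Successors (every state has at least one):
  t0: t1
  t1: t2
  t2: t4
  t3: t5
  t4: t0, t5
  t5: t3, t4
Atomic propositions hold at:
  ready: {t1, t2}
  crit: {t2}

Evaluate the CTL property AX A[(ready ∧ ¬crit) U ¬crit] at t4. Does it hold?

Sat(¬crit) = {t0, t1, t3, t4, t5}
Sat(ready ∧ ¬crit) = {t1}
A[(ready ∧ ¬crit) U ¬crit]: least fixpoint, start Z0 = Sat(¬crit) = {t0, t1, t3, t4, t5}, add states in Sat(ready ∧ ¬crit) with every successor in Z. Already a fixed point.
Sat(A[(ready ∧ ¬crit) U ¬crit]) = {t0, t1, t3, t4, t5}
Sat(AX A[(ready ∧ ¬crit) U ¬crit]) = {s : every successor in {t0, t1, t3, t4, t5}} = {t0, t2, t3, t4, t5}
t4 ∈ Sat(AX A[(ready ∧ ¬crit) U ¬crit]) = {t0, t2, t3, t4, t5}, so the formula holds at t4.

Yes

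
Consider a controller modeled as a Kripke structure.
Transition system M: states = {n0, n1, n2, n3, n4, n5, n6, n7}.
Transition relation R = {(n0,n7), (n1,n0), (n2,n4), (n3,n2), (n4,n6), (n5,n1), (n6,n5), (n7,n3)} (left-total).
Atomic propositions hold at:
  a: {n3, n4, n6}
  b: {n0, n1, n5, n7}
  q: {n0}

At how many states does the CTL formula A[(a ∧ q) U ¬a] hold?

5

Sat(a ∧ q) = ∅
Sat(¬a) = {n0, n1, n2, n5, n7}
A[(a ∧ q) U ¬a]: least fixpoint, start Z0 = Sat(¬a) = {n0, n1, n2, n5, n7}, add states in Sat(a ∧ q) with every successor in Z. Already a fixed point.
Sat(A[(a ∧ q) U ¬a]) = {n0, n1, n2, n5, n7}
|Sat(A[(a ∧ q) U ¬a])| = |{n0, n1, n2, n5, n7}| = 5.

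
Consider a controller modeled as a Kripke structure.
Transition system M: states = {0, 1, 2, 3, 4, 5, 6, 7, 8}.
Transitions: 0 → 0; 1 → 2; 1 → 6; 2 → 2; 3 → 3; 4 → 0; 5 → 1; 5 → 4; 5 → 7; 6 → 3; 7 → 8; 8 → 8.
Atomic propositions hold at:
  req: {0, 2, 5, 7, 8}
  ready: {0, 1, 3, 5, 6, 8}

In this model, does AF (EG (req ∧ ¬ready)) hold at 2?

Sat(¬ready) = {2, 4, 7}
Sat(req ∧ ¬ready) = {2, 7}
EG (req ∧ ¬ready): greatest fixpoint, start Z0 = {2, 7}, keep only states in Sat with some successor in Z. Z1 = {2}; fixed.
Sat(EG (req ∧ ¬ready)) = {2}
AF (EG (req ∧ ¬ready)): least fixpoint, start Z0 = {2}, add states with every successor in Z. Already a fixed point.
Sat(AF (EG (req ∧ ¬ready))) = {2}
2 ∈ Sat(AF (EG (req ∧ ¬ready))) = {2}, so the formula holds at 2.

Yes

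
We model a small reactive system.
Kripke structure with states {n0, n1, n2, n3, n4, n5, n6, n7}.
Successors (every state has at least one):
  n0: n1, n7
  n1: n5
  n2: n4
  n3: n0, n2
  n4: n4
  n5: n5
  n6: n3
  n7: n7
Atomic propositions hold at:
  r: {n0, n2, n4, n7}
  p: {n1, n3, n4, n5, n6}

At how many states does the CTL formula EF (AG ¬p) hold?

4

Sat(¬p) = {n0, n2, n7}
AG ¬p: greatest fixpoint, start Z0 = {n0, n2, n7}, keep only states in Sat with every successor in Z. Z1 = {n7}; fixed.
Sat(AG ¬p) = {n7}
EF (AG ¬p): least fixpoint, start Z0 = {n7}, add states with some successor in Z. Z1 = {n0, n7}; Z2 = {n0, n3, n7}; Z3 = {n0, n3, n6, n7}; fixed.
Sat(EF (AG ¬p)) = {n0, n3, n6, n7}
|Sat(EF (AG ¬p))| = |{n0, n3, n6, n7}| = 4.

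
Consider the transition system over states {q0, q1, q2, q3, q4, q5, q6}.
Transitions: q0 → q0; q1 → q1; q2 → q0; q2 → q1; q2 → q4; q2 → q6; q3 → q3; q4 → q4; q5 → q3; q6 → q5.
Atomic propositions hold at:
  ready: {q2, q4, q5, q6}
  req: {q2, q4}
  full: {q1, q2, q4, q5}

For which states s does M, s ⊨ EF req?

{q2, q4}

EF req: least fixpoint, start Z0 = {q2, q4}, add states with some successor in Z. Already a fixed point.
Sat(EF req) = {q2, q4}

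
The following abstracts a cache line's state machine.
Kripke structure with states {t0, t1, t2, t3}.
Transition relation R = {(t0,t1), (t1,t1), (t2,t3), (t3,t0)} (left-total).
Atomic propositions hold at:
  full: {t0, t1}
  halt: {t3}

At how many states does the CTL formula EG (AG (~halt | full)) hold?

2

Sat(~halt) = {t0, t1, t2}
Sat(~halt | full) = {t0, t1, t2}
AG (~halt | full): greatest fixpoint, start Z0 = {t0, t1, t2}, keep only states in Sat with every successor in Z. Z1 = {t0, t1}; fixed.
Sat(AG (~halt | full)) = {t0, t1}
EG (AG (~halt | full)): greatest fixpoint, start Z0 = {t0, t1}, keep only states in Sat with some successor in Z. Already a fixed point.
Sat(EG (AG (~halt | full))) = {t0, t1}
|Sat(EG (AG (~halt | full)))| = |{t0, t1}| = 2.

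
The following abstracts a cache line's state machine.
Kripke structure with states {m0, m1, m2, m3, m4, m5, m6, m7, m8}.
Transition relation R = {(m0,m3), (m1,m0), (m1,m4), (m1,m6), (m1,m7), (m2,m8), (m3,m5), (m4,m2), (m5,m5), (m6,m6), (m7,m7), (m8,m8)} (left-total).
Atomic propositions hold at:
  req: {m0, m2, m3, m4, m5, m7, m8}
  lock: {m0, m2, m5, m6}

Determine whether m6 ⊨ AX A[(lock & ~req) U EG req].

Sat(~req) = {m1, m6}
Sat(lock & ~req) = {m6}
EG req: greatest fixpoint, start Z0 = {m0, m2, m3, m4, m5, m7, m8}, keep only states in Sat with some successor in Z. Already a fixed point.
Sat(EG req) = {m0, m2, m3, m4, m5, m7, m8}
A[(lock & ~req) U EG req]: least fixpoint, start Z0 = Sat(EG req) = {m0, m2, m3, m4, m5, m7, m8}, add states in Sat(lock & ~req) with every successor in Z. Already a fixed point.
Sat(A[(lock & ~req) U EG req]) = {m0, m2, m3, m4, m5, m7, m8}
Sat(AX A[(lock & ~req) U EG req]) = {s : every successor in {m0, m2, m3, m4, m5, m7, m8}} = {m0, m2, m3, m4, m5, m7, m8}
m6 ∉ Sat(AX A[(lock & ~req) U EG req]) = {m0, m2, m3, m4, m5, m7, m8}, so the formula does not hold at m6.

No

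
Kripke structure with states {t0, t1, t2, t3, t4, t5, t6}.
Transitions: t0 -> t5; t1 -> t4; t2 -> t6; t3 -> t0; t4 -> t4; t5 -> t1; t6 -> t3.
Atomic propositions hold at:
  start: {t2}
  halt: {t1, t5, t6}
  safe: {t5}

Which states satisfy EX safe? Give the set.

{t0}

Sat(EX safe) = {s : some successor in {t5}} = {t0}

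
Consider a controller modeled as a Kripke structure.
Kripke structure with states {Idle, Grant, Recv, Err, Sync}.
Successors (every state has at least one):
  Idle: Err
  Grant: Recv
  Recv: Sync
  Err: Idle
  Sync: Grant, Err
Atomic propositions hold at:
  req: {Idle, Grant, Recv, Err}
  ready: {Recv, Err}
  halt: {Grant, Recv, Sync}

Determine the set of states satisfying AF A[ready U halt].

A[ready U halt]: least fixpoint, start Z0 = Sat(halt) = {Grant, Recv, Sync}, add states in Sat(ready) with every successor in Z. Already a fixed point.
Sat(A[ready U halt]) = {Grant, Recv, Sync}
AF A[ready U halt]: least fixpoint, start Z0 = {Grant, Recv, Sync}, add states with every successor in Z. Already a fixed point.
Sat(AF A[ready U halt]) = {Grant, Recv, Sync}

{Grant, Recv, Sync}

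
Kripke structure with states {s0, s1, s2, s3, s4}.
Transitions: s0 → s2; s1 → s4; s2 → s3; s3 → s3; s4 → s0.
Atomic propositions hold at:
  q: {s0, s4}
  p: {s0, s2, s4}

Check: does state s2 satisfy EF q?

No

EF q: least fixpoint, start Z0 = {s0, s4}, add states with some successor in Z. Z1 = {s0, s1, s4}; fixed.
Sat(EF q) = {s0, s1, s4}
s2 ∉ Sat(EF q) = {s0, s1, s4}, so the formula does not hold at s2.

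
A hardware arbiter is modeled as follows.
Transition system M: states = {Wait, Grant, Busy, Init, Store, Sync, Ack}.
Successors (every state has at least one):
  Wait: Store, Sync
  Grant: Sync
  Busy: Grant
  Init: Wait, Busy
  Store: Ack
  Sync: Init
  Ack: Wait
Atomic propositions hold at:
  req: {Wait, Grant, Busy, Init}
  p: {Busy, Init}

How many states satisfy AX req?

Sat(AX req) = {s : every successor in {Wait, Grant, Busy, Init}} = {Busy, Init, Sync, Ack}
|Sat(AX req)| = |{Busy, Init, Sync, Ack}| = 4.

4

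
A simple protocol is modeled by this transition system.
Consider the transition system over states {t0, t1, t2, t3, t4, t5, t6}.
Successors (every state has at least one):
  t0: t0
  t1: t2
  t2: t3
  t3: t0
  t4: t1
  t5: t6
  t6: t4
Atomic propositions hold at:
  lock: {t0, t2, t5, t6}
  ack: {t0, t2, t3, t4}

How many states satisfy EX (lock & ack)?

3

Sat(lock & ack) = {t0, t2}
Sat(EX (lock & ack)) = {s : some successor in {t0, t2}} = {t0, t1, t3}
|Sat(EX (lock & ack))| = |{t0, t1, t3}| = 3.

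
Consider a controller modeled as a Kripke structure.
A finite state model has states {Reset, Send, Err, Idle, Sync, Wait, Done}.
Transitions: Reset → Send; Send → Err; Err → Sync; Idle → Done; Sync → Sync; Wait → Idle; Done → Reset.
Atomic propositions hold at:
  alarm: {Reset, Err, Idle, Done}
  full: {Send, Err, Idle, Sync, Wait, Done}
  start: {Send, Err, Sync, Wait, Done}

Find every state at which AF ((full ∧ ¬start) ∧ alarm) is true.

Sat(¬start) = {Reset, Idle}
Sat(full ∧ ¬start) = {Idle}
Sat((full ∧ ¬start) ∧ alarm) = {Idle}
AF ((full ∧ ¬start) ∧ alarm): least fixpoint, start Z0 = {Idle}, add states with every successor in Z. Z1 = {Idle, Wait}; fixed.
Sat(AF ((full ∧ ¬start) ∧ alarm)) = {Idle, Wait}

{Idle, Wait}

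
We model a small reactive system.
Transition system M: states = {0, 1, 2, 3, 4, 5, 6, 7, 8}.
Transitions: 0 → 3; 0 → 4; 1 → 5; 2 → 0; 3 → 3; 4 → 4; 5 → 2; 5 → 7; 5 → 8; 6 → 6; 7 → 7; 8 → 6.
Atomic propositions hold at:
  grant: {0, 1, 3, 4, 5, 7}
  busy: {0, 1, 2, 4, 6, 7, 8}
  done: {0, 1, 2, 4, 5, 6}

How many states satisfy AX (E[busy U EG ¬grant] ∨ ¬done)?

Sat(¬grant) = {2, 6, 8}
EG ¬grant: greatest fixpoint, start Z0 = {2, 6, 8}, keep only states in Sat with some successor in Z. Z1 = {6, 8}; fixed.
Sat(EG ¬grant) = {6, 8}
E[busy U EG ¬grant]: least fixpoint, start Z0 = Sat(EG ¬grant) = {6, 8}, add states in Sat(busy) with some successor in Z. Already a fixed point.
Sat(E[busy U EG ¬grant]) = {6, 8}
Sat(¬done) = {3, 7, 8}
Sat(E[busy U EG ¬grant] ∨ ¬done) = {3, 6, 7, 8}
Sat(AX (E[busy U EG ¬grant] ∨ ¬done)) = {s : every successor in {3, 6, 7, 8}} = {3, 6, 7, 8}
|Sat(AX (E[busy U EG ¬grant] ∨ ¬done))| = |{3, 6, 7, 8}| = 4.

4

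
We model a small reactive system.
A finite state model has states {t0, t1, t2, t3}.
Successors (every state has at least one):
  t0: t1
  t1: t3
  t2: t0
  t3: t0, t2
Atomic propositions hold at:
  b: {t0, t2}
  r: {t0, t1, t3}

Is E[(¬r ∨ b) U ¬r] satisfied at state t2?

Sat(¬r) = {t2}
Sat(¬r ∨ b) = {t0, t2}
E[(¬r ∨ b) U ¬r]: least fixpoint, start Z0 = Sat(¬r) = {t2}, add states in Sat(¬r ∨ b) with some successor in Z. Already a fixed point.
Sat(E[(¬r ∨ b) U ¬r]) = {t2}
t2 ∈ Sat(E[(¬r ∨ b) U ¬r]) = {t2}, so the formula holds at t2.

Yes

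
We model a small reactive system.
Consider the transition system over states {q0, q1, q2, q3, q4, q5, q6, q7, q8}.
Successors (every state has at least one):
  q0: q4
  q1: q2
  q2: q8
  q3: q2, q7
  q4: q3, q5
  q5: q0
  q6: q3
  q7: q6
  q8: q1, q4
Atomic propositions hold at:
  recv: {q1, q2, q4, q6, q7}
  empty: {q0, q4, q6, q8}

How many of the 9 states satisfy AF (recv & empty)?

5

Sat(recv & empty) = {q4, q6}
AF (recv & empty): least fixpoint, start Z0 = {q4, q6}, add states with every successor in Z. Z1 = {q0, q4, q6, q7}; Z2 = {q0, q4, q5, q6, q7}; fixed.
Sat(AF (recv & empty)) = {q0, q4, q5, q6, q7}
|Sat(AF (recv & empty))| = |{q0, q4, q5, q6, q7}| = 5.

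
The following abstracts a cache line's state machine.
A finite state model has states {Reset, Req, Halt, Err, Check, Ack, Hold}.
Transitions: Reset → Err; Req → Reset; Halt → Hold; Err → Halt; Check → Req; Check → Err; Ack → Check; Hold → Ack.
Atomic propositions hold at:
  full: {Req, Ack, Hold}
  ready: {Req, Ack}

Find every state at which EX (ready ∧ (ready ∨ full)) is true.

{Check, Hold}

Sat(ready ∨ full) = {Req, Ack, Hold}
Sat(ready ∧ (ready ∨ full)) = {Req, Ack}
Sat(EX (ready ∧ (ready ∨ full))) = {s : some successor in {Req, Ack}} = {Check, Hold}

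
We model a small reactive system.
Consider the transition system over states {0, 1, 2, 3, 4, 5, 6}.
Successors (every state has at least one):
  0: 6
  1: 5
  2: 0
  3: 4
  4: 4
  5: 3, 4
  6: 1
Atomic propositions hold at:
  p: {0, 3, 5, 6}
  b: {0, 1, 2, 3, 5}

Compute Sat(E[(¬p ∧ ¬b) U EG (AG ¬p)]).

{4}

Sat(¬p) = {1, 2, 4}
Sat(¬b) = {4, 6}
Sat(¬p ∧ ¬b) = {4}
AG ¬p: greatest fixpoint, start Z0 = {1, 2, 4}, keep only states in Sat with every successor in Z. Z1 = {4}; fixed.
Sat(AG ¬p) = {4}
EG (AG ¬p): greatest fixpoint, start Z0 = {4}, keep only states in Sat with some successor in Z. Already a fixed point.
Sat(EG (AG ¬p)) = {4}
E[(¬p ∧ ¬b) U EG (AG ¬p)]: least fixpoint, start Z0 = Sat(EG (AG ¬p)) = {4}, add states in Sat(¬p ∧ ¬b) with some successor in Z. Already a fixed point.
Sat(E[(¬p ∧ ¬b) U EG (AG ¬p)]) = {4}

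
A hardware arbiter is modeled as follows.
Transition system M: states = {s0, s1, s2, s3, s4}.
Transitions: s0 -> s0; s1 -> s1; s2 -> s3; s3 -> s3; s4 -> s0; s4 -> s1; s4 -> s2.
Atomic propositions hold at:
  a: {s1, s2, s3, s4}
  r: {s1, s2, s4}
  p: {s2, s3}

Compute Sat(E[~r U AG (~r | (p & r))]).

{s0, s2, s3}

Sat(~r) = {s0, s3}
Sat(p & r) = {s2}
Sat(~r | (p & r)) = {s0, s2, s3}
AG (~r | (p & r)): greatest fixpoint, start Z0 = {s0, s2, s3}, keep only states in Sat with every successor in Z. Already a fixed point.
Sat(AG (~r | (p & r))) = {s0, s2, s3}
E[~r U AG (~r | (p & r))]: least fixpoint, start Z0 = Sat(AG (~r | (p & r))) = {s0, s2, s3}, add states in Sat(~r) with some successor in Z. Already a fixed point.
Sat(E[~r U AG (~r | (p & r))]) = {s0, s2, s3}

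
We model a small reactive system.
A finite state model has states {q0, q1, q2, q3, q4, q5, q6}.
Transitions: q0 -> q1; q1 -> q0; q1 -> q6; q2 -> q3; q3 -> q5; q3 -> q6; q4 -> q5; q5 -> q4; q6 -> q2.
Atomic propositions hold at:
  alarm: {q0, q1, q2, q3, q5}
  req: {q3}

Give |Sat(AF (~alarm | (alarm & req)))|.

5

Sat(~alarm) = {q4, q6}
Sat(alarm & req) = {q3}
Sat(~alarm | (alarm & req)) = {q3, q4, q6}
AF (~alarm | (alarm & req)): least fixpoint, start Z0 = {q3, q4, q6}, add states with every successor in Z. Z1 = {q2, q3, q4, q5, q6}; fixed.
Sat(AF (~alarm | (alarm & req))) = {q2, q3, q4, q5, q6}
|Sat(AF (~alarm | (alarm & req)))| = |{q2, q3, q4, q5, q6}| = 5.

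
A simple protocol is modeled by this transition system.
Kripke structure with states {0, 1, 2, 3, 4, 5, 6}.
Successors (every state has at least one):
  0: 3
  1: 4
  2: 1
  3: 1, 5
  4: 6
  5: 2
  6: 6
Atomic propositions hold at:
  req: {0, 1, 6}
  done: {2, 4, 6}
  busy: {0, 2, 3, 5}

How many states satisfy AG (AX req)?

2

Sat(AX req) = {s : every successor in {0, 1, 6}} = {2, 4, 6}
AG (AX req): greatest fixpoint, start Z0 = {2, 4, 6}, keep only states in Sat with every successor in Z. Z1 = {4, 6}; fixed.
Sat(AG (AX req)) = {4, 6}
|Sat(AG (AX req))| = |{4, 6}| = 2.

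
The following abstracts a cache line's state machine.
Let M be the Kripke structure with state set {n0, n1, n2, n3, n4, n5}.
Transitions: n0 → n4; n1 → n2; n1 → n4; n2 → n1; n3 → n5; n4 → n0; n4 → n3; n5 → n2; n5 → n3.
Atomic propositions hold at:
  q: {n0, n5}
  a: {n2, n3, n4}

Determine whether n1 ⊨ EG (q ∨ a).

Sat(q ∨ a) = {n0, n2, n3, n4, n5}
EG (q ∨ a): greatest fixpoint, start Z0 = {n0, n2, n3, n4, n5}, keep only states in Sat with some successor in Z. Z1 = {n0, n3, n4, n5}; fixed.
Sat(EG (q ∨ a)) = {n0, n3, n4, n5}
n1 ∉ Sat(EG (q ∨ a)) = {n0, n3, n4, n5}, so the formula does not hold at n1.

No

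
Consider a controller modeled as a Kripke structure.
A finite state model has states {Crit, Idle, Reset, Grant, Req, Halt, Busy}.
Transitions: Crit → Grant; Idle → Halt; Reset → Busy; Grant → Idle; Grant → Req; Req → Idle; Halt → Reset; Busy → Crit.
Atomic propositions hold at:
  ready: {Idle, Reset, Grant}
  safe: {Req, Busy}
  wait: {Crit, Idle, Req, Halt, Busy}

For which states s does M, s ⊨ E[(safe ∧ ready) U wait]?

Sat(safe ∧ ready) = ∅
E[(safe ∧ ready) U wait]: least fixpoint, start Z0 = Sat(wait) = {Crit, Idle, Req, Halt, Busy}, add states in Sat(safe ∧ ready) with some successor in Z. Already a fixed point.
Sat(E[(safe ∧ ready) U wait]) = {Crit, Idle, Req, Halt, Busy}

{Crit, Idle, Req, Halt, Busy}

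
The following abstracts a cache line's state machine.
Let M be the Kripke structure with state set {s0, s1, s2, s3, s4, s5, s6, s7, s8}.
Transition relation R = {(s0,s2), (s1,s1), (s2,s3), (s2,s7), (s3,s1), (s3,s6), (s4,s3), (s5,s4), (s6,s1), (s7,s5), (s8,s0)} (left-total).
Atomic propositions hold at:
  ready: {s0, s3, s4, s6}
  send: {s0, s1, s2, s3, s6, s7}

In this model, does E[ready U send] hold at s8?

No

E[ready U send]: least fixpoint, start Z0 = Sat(send) = {s0, s1, s2, s3, s6, s7}, add states in Sat(ready) with some successor in Z. Z1 = {s0, s1, s2, s3, s4, s6, s7}; fixed.
Sat(E[ready U send]) = {s0, s1, s2, s3, s4, s6, s7}
s8 ∉ Sat(E[ready U send]) = {s0, s1, s2, s3, s4, s6, s7}, so the formula does not hold at s8.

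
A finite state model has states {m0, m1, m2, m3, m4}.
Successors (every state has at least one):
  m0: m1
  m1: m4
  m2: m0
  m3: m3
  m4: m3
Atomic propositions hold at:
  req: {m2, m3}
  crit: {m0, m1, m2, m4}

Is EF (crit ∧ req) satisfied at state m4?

No

Sat(crit ∧ req) = {m2}
EF (crit ∧ req): least fixpoint, start Z0 = {m2}, add states with some successor in Z. Already a fixed point.
Sat(EF (crit ∧ req)) = {m2}
m4 ∉ Sat(EF (crit ∧ req)) = {m2}, so the formula does not hold at m4.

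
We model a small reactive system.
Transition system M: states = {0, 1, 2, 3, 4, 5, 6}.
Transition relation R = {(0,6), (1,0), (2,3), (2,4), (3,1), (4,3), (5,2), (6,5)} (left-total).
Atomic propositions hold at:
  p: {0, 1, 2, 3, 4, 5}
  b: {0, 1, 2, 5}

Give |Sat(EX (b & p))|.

4

Sat(b & p) = {0, 1, 2, 5}
Sat(EX (b & p)) = {s : some successor in {0, 1, 2, 5}} = {1, 3, 5, 6}
|Sat(EX (b & p))| = |{1, 3, 5, 6}| = 4.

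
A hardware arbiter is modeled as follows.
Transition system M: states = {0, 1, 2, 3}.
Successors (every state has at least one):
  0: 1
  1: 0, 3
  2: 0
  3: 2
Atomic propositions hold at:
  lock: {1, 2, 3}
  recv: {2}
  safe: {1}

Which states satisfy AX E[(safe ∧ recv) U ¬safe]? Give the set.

{1, 2, 3}

Sat(safe ∧ recv) = ∅
Sat(¬safe) = {0, 2, 3}
E[(safe ∧ recv) U ¬safe]: least fixpoint, start Z0 = Sat(¬safe) = {0, 2, 3}, add states in Sat(safe ∧ recv) with some successor in Z. Already a fixed point.
Sat(E[(safe ∧ recv) U ¬safe]) = {0, 2, 3}
Sat(AX E[(safe ∧ recv) U ¬safe]) = {s : every successor in {0, 2, 3}} = {1, 2, 3}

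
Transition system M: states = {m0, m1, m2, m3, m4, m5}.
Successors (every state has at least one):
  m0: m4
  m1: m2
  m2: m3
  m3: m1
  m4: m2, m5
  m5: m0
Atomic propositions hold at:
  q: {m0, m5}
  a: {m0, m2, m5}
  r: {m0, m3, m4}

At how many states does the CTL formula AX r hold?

Sat(AX r) = {s : every successor in {m0, m3, m4}} = {m0, m2, m5}
|Sat(AX r)| = |{m0, m2, m5}| = 3.

3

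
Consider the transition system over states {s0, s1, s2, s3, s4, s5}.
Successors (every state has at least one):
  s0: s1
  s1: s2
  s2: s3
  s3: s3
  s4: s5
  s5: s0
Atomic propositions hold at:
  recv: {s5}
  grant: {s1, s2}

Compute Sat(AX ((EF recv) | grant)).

EF recv: least fixpoint, start Z0 = {s5}, add states with some successor in Z. Z1 = {s4, s5}; fixed.
Sat(EF recv) = {s4, s5}
Sat((EF recv) | grant) = {s1, s2, s4, s5}
Sat(AX ((EF recv) | grant)) = {s : every successor in {s1, s2, s4, s5}} = {s0, s1, s4}

{s0, s1, s4}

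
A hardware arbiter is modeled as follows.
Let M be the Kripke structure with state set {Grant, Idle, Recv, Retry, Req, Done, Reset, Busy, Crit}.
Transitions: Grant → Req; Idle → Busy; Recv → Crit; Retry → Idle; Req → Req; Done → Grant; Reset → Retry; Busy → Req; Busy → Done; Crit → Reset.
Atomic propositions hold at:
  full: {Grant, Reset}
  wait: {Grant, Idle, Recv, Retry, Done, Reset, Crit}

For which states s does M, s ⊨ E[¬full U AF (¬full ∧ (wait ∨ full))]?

{Idle, Recv, Retry, Done, Reset, Busy, Crit}

Sat(¬full) = {Idle, Recv, Retry, Req, Done, Busy, Crit}
Sat(wait ∨ full) = {Grant, Idle, Recv, Retry, Done, Reset, Crit}
Sat(¬full ∧ (wait ∨ full)) = {Idle, Recv, Retry, Done, Crit}
AF (¬full ∧ (wait ∨ full)): least fixpoint, start Z0 = {Idle, Recv, Retry, Done, Crit}, add states with every successor in Z. Z1 = {Idle, Recv, Retry, Done, Reset, Crit}; fixed.
Sat(AF (¬full ∧ (wait ∨ full))) = {Idle, Recv, Retry, Done, Reset, Crit}
E[¬full U AF (¬full ∧ (wait ∨ full))]: least fixpoint, start Z0 = Sat(AF (¬full ∧ (wait ∨ full))) = {Idle, Recv, Retry, Done, Reset, Crit}, add states in Sat(¬full) with some successor in Z. Z1 = {Idle, Recv, Retry, Done, Reset, Busy, Crit}; fixed.
Sat(E[¬full U AF (¬full ∧ (wait ∨ full))]) = {Idle, Recv, Retry, Done, Reset, Busy, Crit}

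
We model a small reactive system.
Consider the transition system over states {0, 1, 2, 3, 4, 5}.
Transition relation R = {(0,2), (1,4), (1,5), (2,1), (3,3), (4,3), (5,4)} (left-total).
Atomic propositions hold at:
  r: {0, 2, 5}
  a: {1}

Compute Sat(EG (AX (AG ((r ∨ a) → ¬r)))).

Sat(r ∨ a) = {0, 1, 2, 5}
Sat(¬r) = {1, 3, 4}
Sat((r ∨ a) → ¬r) = {1, 3, 4}
AG ((r ∨ a) → ¬r): greatest fixpoint, start Z0 = {1, 3, 4}, keep only states in Sat with every successor in Z. Z1 = {3, 4}; fixed.
Sat(AG ((r ∨ a) → ¬r)) = {3, 4}
Sat(AX (AG ((r ∨ a) → ¬r))) = {s : every successor in {3, 4}} = {3, 4, 5}
EG (AX (AG ((r ∨ a) → ¬r))): greatest fixpoint, start Z0 = {3, 4, 5}, keep only states in Sat with some successor in Z. Already a fixed point.
Sat(EG (AX (AG ((r ∨ a) → ¬r)))) = {3, 4, 5}

{3, 4, 5}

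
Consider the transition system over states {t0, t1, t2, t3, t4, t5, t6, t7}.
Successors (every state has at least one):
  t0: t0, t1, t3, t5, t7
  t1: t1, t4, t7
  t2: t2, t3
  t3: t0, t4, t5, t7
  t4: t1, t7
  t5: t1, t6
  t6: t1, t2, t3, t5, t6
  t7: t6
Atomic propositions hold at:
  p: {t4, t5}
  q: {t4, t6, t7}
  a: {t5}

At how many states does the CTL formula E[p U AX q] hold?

2

Sat(AX q) = {s : every successor in {t4, t6, t7}} = {t7}
E[p U AX q]: least fixpoint, start Z0 = Sat(AX q) = {t7}, add states in Sat(p) with some successor in Z. Z1 = {t4, t7}; fixed.
Sat(E[p U AX q]) = {t4, t7}
|Sat(E[p U AX q])| = |{t4, t7}| = 2.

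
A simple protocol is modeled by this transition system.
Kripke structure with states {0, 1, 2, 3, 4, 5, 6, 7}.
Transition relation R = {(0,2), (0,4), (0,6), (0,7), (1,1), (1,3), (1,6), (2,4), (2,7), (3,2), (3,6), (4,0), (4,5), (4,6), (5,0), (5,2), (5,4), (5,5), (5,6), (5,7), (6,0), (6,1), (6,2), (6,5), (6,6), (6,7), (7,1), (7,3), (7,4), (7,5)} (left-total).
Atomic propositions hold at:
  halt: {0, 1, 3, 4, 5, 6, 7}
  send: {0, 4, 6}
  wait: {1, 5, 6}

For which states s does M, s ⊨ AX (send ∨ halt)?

{1, 2, 4, 7}

Sat(send ∨ halt) = {0, 1, 3, 4, 5, 6, 7}
Sat(AX (send ∨ halt)) = {s : every successor in {0, 1, 3, 4, 5, 6, 7}} = {1, 2, 4, 7}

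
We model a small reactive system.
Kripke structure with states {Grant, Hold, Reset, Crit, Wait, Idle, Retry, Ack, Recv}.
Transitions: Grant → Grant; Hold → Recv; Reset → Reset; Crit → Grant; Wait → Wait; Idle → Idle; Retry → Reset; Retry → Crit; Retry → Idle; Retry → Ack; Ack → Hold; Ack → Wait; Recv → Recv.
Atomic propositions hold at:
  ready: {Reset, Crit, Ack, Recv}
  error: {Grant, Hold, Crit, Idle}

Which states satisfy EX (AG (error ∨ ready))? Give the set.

{Grant, Hold, Reset, Crit, Idle, Retry, Ack, Recv}

Sat(error ∨ ready) = {Grant, Hold, Reset, Crit, Idle, Ack, Recv}
AG (error ∨ ready): greatest fixpoint, start Z0 = {Grant, Hold, Reset, Crit, Idle, Ack, Recv}, keep only states in Sat with every successor in Z. Z1 = {Grant, Hold, Reset, Crit, Idle, Recv}; fixed.
Sat(AG (error ∨ ready)) = {Grant, Hold, Reset, Crit, Idle, Recv}
Sat(EX (AG (error ∨ ready))) = {s : some successor in {Grant, Hold, Reset, Crit, Idle, Recv}} = {Grant, Hold, Reset, Crit, Idle, Retry, Ack, Recv}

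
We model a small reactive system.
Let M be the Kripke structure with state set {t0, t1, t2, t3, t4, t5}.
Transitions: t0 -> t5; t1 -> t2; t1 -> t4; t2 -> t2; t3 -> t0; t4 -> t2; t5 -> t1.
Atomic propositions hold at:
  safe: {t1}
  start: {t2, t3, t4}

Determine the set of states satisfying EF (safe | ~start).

{t0, t1, t3, t5}

Sat(~start) = {t0, t1, t5}
Sat(safe | ~start) = {t0, t1, t5}
EF (safe | ~start): least fixpoint, start Z0 = {t0, t1, t5}, add states with some successor in Z. Z1 = {t0, t1, t3, t5}; fixed.
Sat(EF (safe | ~start)) = {t0, t1, t3, t5}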